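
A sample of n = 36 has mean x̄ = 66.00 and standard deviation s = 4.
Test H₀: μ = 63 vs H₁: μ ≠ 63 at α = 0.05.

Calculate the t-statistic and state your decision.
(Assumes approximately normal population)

df = n - 1 = 35
SE = s/√n = 4/√36 = 0.6667
t = (x̄ - μ₀)/SE = (66.00 - 63)/0.6667 = 4.4998
Critical value: t_{0.025,35} = ±2.030
p-value ≈ 0.0001
Decision: reject H₀

Answer: t = 4.4998, reject H₀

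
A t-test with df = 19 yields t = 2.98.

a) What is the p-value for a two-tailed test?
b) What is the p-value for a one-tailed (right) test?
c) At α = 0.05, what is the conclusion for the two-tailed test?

Using t-distribution with df = 19:
a) Two-tailed: p = 2×P(T > 2.98) = 0.0077
b) One-tailed: p = P(T > 2.98) = 0.0038
c) 0.0077 < 0.05, reject H₀

Answer: a) 0.0077, b) 0.0038, c) reject H₀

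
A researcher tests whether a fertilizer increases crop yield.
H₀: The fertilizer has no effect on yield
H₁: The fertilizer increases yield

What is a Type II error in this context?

Type I error (α): Rejecting H₀ when H₀ is true
Type II error (β): Failing to reject H₀ when H₁ is true

Answer: Failing to recommend an effective fertilizer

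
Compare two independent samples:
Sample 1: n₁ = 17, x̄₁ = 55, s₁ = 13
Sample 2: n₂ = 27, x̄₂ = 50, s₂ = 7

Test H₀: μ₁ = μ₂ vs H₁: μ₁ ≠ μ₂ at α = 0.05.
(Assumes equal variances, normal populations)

Pooled variance: s²_p = [16×13² + 26×7²]/(42) = 94.7143
s_p = 9.7321
SE = s_p×√(1/n₁ + 1/n₂) = 9.7321×√(1/17 + 1/27) = 3.0132
t = (x̄₁ - x̄₂)/SE = (55 - 50)/3.0132 = 1.6594
df = 42, t-critical = ±2.018
Decision: fail to reject H₀

Answer: t = 1.6594, fail to reject H₀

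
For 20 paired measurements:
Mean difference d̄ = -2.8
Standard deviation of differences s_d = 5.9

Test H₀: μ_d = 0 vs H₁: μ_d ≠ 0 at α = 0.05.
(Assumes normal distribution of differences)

Answer: t = -2.1223, reject H₀

Derivation:
df = n - 1 = 19
SE = s_d/√n = 5.9/√20 = 1.3193
t = d̄/SE = -2.8/1.3193 = -2.1223
Critical value: t_{0.025,19} = ±2.093
p-value ≈ 0.0472
Decision: reject H₀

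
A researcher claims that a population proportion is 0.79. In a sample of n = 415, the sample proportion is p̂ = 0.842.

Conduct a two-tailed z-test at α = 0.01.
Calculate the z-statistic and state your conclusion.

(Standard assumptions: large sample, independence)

Answer: z = 2.6008, reject H₀

Derivation:
H₀: p = 0.79, H₁: p ≠ 0.79
Standard error: SE = √(p₀(1-p₀)/n) = √(0.79×0.21/415) = 0.019994
z-statistic: z = (p̂ - p₀)/SE = (0.842 - 0.79)/0.019994 = 2.6008
Critical value: z_0.005 = ±2.576
p-value = 0.0093
Decision: reject H₀ at α = 0.01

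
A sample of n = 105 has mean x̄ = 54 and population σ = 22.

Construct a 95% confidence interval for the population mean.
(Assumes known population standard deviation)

Confidence level: 95%, α = 0.05
z_0.025 = 1.960
SE = σ/√n = 22/√105 = 2.1470
Margin of error = 1.960 × 2.1470 = 4.2081
CI: x̄ ± margin = 54 ± 4.2081
CI: (49.7919, 58.2081)

Answer: (49.7919, 58.2081)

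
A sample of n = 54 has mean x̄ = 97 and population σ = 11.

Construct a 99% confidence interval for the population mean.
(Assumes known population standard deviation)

Answer: (93.1440, 100.8560)

Derivation:
Confidence level: 99%, α = 0.01
z_0.005 = 2.576
SE = σ/√n = 11/√54 = 1.4969
Margin of error = 2.576 × 1.4969 = 3.8560
CI: x̄ ± margin = 97 ± 3.8560
CI: (93.1440, 100.8560)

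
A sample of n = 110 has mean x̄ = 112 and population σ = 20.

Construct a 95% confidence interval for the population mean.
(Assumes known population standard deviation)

Answer: (108.2625, 115.7375)

Derivation:
Confidence level: 95%, α = 0.05
z_0.025 = 1.960
SE = σ/√n = 20/√110 = 1.9069
Margin of error = 1.960 × 1.9069 = 3.7375
CI: x̄ ± margin = 112 ± 3.7375
CI: (108.2625, 115.7375)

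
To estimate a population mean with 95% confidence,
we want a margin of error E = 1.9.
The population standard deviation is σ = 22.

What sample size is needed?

z_0.025 = 1.960
n = (z×σ/E)² = (1.960×22/1.9)²
n = 515.0511
Round up: n = 516

Answer: n = 516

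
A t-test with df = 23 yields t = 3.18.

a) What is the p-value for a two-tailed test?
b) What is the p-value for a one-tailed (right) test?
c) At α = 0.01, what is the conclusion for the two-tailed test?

Answer: a) 0.0042, b) 0.0021, c) reject H₀

Derivation:
Using t-distribution with df = 23:
a) Two-tailed: p = 2×P(T > 3.18) = 0.0042
b) One-tailed: p = P(T > 3.18) = 0.0021
c) 0.0042 < 0.01, reject H₀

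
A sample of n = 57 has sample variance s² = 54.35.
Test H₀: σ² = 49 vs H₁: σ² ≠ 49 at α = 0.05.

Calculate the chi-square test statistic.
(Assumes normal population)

Answer: χ² = 62.1143, fail to reject H₀

Derivation:
df = n - 1 = 56
χ² = (n-1)s²/σ₀² = 56×54.35/49 = 62.1143
Critical values: χ²_{0.975,56} = 37.212, χ²_{0.025,56} = 78.567
Rejection region: χ² < 37.212 or χ² > 78.567
Decision: fail to reject H₀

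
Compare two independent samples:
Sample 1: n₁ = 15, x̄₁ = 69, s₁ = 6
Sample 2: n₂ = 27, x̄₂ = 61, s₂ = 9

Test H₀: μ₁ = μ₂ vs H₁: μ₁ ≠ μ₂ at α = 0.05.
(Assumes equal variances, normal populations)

Answer: t = 3.0754, reject H₀

Derivation:
Pooled variance: s²_p = [14×6² + 26×9²]/(40) = 65.2500
s_p = 8.0777
SE = s_p×√(1/n₁ + 1/n₂) = 8.0777×√(1/15 + 1/27) = 2.6013
t = (x̄₁ - x̄₂)/SE = (69 - 61)/2.6013 = 3.0754
df = 40, t-critical = ±2.021
Decision: reject H₀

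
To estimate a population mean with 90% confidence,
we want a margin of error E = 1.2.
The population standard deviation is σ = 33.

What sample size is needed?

z_0.05 = 1.645
n = (z×σ/E)² = (1.645×33/1.2)²
n = 2046.4314
Round up: n = 2047

Answer: n = 2047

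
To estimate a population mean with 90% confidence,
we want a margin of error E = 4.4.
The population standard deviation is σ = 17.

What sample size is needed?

Answer: n = 41

Derivation:
z_0.05 = 1.645
n = (z×σ/E)² = (1.645×17/4.4)²
n = 40.3947
Round up: n = 41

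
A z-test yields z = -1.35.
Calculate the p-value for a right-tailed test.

For z = -1.35:
p = P(Z > -1.35) = 1 - Φ(-1.35) = 0.9115

Answer: p-value ≈ 0.9115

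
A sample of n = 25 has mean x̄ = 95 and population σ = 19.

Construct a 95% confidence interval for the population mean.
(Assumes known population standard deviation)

Confidence level: 95%, α = 0.05
z_0.025 = 1.960
SE = σ/√n = 19/√25 = 3.8000
Margin of error = 1.960 × 3.8000 = 7.4480
CI: x̄ ± margin = 95 ± 7.4480
CI: (87.5520, 102.4480)

Answer: (87.5520, 102.4480)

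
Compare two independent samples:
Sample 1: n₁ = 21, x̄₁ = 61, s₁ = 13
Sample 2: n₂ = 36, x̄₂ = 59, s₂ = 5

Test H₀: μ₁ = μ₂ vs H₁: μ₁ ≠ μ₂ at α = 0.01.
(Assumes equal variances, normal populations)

Answer: t = 0.8281, fail to reject H₀

Derivation:
Pooled variance: s²_p = [20×13² + 35×5²]/(55) = 77.3636
s_p = 8.7957
SE = s_p×√(1/n₁ + 1/n₂) = 8.7957×√(1/21 + 1/36) = 2.4152
t = (x̄₁ - x̄₂)/SE = (61 - 59)/2.4152 = 0.8281
df = 55, t-critical = ±2.668
Decision: fail to reject H₀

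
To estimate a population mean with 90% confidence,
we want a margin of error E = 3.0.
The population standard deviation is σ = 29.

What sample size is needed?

z_0.05 = 1.645
n = (z×σ/E)² = (1.645×29/3.0)²
n = 252.8630
Round up: n = 253

Answer: n = 253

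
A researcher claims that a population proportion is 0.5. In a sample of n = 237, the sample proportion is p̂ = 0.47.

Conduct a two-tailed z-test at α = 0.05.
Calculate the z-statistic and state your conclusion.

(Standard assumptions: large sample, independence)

Answer: z = -0.9237, fail to reject H₀

Derivation:
H₀: p = 0.5, H₁: p ≠ 0.5
Standard error: SE = √(p₀(1-p₀)/n) = √(0.5×0.5/237) = 0.032478
z-statistic: z = (p̂ - p₀)/SE = (0.47 - 0.5)/0.032478 = -0.9237
Critical value: z_0.025 = ±1.960
p-value = 0.3556
Decision: fail to reject H₀ at α = 0.05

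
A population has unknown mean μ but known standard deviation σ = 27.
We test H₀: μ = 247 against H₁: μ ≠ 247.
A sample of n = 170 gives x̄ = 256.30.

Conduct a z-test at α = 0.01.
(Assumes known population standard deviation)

Answer: z = 4.4910, reject H₀

Derivation:
Standard error: SE = σ/√n = 27/√170 = 2.0708
z-statistic: z = (x̄ - μ₀)/SE = (256.30 - 247)/2.0708 = 4.4910
Critical value: ±2.576
p-value < 0.0001
Decision: reject H₀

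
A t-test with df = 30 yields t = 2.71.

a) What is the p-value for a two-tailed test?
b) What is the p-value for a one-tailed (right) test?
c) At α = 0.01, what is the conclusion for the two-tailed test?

Answer: a) 0.0110, b) 0.0055, c) fail to reject H₀

Derivation:
Using t-distribution with df = 30:
a) Two-tailed: p = 2×P(T > 2.71) = 0.0110
b) One-tailed: p = P(T > 2.71) = 0.0055
c) 0.0110 ≥ 0.01, fail to reject H₀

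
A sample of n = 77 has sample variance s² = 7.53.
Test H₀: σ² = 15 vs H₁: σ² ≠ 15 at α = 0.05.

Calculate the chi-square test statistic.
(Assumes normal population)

Answer: χ² = 38.1520, reject H₀

Derivation:
df = n - 1 = 76
χ² = (n-1)s²/σ₀² = 76×7.53/15 = 38.1520
Critical values: χ²_{0.975,76} = 53.782, χ²_{0.025,76} = 101.999
Rejection region: χ² < 53.782 or χ² > 101.999
Decision: reject H₀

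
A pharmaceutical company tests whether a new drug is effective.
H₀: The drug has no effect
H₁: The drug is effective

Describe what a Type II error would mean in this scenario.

A Type I error (probability α) occurs when we reject a true H₀.
A Type II error (probability β) occurs when we fail to reject a false H₀.

Answer: Failing to detect the drug's effect when it actually works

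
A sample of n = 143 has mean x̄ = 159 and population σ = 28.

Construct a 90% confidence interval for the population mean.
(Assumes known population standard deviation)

Answer: (155.1482, 162.8518)

Derivation:
Confidence level: 90%, α = 0.1
z_0.05 = 1.645
SE = σ/√n = 28/√143 = 2.3415
Margin of error = 1.645 × 2.3415 = 3.8518
CI: x̄ ± margin = 159 ± 3.8518
CI: (155.1482, 162.8518)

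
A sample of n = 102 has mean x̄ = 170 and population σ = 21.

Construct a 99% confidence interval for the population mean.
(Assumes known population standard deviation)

Answer: (164.6437, 175.3563)

Derivation:
Confidence level: 99%, α = 0.01
z_0.005 = 2.576
SE = σ/√n = 21/√102 = 2.0793
Margin of error = 2.576 × 2.0793 = 5.3563
CI: x̄ ± margin = 170 ± 5.3563
CI: (164.6437, 175.3563)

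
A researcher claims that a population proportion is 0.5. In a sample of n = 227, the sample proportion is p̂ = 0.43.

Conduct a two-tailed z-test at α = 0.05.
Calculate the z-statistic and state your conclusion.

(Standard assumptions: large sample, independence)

H₀: p = 0.5, H₁: p ≠ 0.5
Standard error: SE = √(p₀(1-p₀)/n) = √(0.5×0.5/227) = 0.033186
z-statistic: z = (p̂ - p₀)/SE = (0.43 - 0.5)/0.033186 = -2.1093
Critical value: z_0.025 = ±1.960
p-value = 0.0349
Decision: reject H₀ at α = 0.05

Answer: z = -2.1093, reject H₀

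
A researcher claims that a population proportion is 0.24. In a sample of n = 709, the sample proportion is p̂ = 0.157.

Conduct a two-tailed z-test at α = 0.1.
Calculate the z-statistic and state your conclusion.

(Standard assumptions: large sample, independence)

Answer: z = -5.1749, reject H₀

Derivation:
H₀: p = 0.24, H₁: p ≠ 0.24
Standard error: SE = √(p₀(1-p₀)/n) = √(0.24×0.76/709) = 0.016039
z-statistic: z = (p̂ - p₀)/SE = (0.157 - 0.24)/0.016039 = -5.1749
Critical value: z_0.05 = ±1.645
p-value < 0.0001
Decision: reject H₀ at α = 0.1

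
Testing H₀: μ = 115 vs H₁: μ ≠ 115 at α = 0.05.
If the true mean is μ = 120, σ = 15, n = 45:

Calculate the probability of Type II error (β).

SE = σ/√n = 15/√45 = 2.2361
Critical values: μ₀ ± z_0.025×SE = 115 ± 1.960×2.2361
Acceptance region: (110.6172, 119.3828)
Under H₁ (μ = 120): z_high = (119.3828 - 120)/2.2361 = -0.2760, z_low = (110.6172 - 120)/2.2361 = -4.1961
β = P(not reject | H₁) = Φ(-0.2760) - Φ(-4.1961) ≈ 0.3913

Answer: β ≈ 0.3913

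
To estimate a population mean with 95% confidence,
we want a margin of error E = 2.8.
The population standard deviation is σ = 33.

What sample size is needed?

Answer: n = 534

Derivation:
z_0.025 = 1.960
n = (z×σ/E)² = (1.960×33/2.8)²
n = 533.6100
Round up: n = 534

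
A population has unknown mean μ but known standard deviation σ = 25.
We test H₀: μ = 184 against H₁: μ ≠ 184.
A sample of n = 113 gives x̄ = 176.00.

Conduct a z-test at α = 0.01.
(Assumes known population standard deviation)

Answer: z = -3.4016, reject H₀

Derivation:
Standard error: SE = σ/√n = 25/√113 = 2.3518
z-statistic: z = (x̄ - μ₀)/SE = (176.00 - 184)/2.3518 = -3.4016
Critical value: ±2.576
p-value = 0.0007
Decision: reject H₀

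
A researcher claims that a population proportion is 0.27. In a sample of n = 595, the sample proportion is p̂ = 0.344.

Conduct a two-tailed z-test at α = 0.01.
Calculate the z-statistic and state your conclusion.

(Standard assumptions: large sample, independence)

H₀: p = 0.27, H₁: p ≠ 0.27
Standard error: SE = √(p₀(1-p₀)/n) = √(0.27×0.73/595) = 0.018201
z-statistic: z = (p̂ - p₀)/SE = (0.344 - 0.27)/0.018201 = 4.0657
Critical value: z_0.005 = ±2.576
p-value < 0.0001
Decision: reject H₀ at α = 0.01

Answer: z = 4.0657, reject H₀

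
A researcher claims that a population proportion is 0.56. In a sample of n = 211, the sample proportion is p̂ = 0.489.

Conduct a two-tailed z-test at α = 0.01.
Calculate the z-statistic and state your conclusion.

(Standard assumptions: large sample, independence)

H₀: p = 0.56, H₁: p ≠ 0.56
Standard error: SE = √(p₀(1-p₀)/n) = √(0.56×0.44/211) = 0.034173
z-statistic: z = (p̂ - p₀)/SE = (0.489 - 0.56)/0.034173 = -2.0777
Critical value: z_0.005 = ±2.576
p-value = 0.0377
Decision: fail to reject H₀ at α = 0.01

Answer: z = -2.0777, fail to reject H₀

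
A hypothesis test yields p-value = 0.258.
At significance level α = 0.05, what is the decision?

Answer: fail to reject H₀

Derivation:
Compare p-value to α:
0.258 ≥ 0.05
Decision: fail to reject H₀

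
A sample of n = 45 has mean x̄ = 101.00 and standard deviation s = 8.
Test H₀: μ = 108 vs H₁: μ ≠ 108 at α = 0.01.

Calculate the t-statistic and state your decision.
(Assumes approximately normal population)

df = n - 1 = 44
SE = s/√n = 8/√45 = 1.1926
t = (x̄ - μ₀)/SE = (101.00 - 108)/1.1926 = -5.8695
Critical value: t_{0.005,44} = ±2.692
p-value < 0.0001
Decision: reject H₀

Answer: t = -5.8695, reject H₀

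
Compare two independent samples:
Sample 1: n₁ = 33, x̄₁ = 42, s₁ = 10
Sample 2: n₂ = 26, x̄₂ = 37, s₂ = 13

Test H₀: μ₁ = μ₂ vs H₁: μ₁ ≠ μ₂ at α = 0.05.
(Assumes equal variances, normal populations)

Pooled variance: s²_p = [32×10² + 25×13²]/(57) = 130.2632
s_p = 11.4133
SE = s_p×√(1/n₁ + 1/n₂) = 11.4133×√(1/33 + 1/26) = 2.9929
t = (x̄₁ - x̄₂)/SE = (42 - 37)/2.9929 = 1.6706
df = 57, t-critical = ±2.002
Decision: fail to reject H₀

Answer: t = 1.6706, fail to reject H₀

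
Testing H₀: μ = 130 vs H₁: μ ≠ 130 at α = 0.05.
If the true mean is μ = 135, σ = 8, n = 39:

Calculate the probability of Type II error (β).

SE = σ/√n = 8/√39 = 1.2810
Critical values: μ₀ ± z_0.025×SE = 130 ± 1.960×1.2810
Acceptance region: (127.4892, 132.5108)
Under H₁ (μ = 135): z_high = (132.5108 - 135)/1.2810 = -1.9432, z_low = (127.4892 - 135)/1.2810 = -5.8632
β = P(not reject | H₁) = Φ(-1.9432) - Φ(-5.8632) ≈ 0.0260

Answer: β ≈ 0.0260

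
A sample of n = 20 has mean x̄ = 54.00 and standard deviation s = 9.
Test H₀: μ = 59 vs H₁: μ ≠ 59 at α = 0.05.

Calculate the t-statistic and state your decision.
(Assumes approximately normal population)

df = n - 1 = 19
SE = s/√n = 9/√20 = 2.0125
t = (x̄ - μ₀)/SE = (54.00 - 59)/2.0125 = -2.4845
Critical value: t_{0.025,19} = ±2.093
p-value ≈ 0.0225
Decision: reject H₀

Answer: t = -2.4845, reject H₀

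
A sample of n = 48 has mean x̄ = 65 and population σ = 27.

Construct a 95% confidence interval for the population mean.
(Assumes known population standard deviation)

Confidence level: 95%, α = 0.05
z_0.025 = 1.960
SE = σ/√n = 27/√48 = 3.8971
Margin of error = 1.960 × 3.8971 = 7.6383
CI: x̄ ± margin = 65 ± 7.6383
CI: (57.3617, 72.6383)

Answer: (57.3617, 72.6383)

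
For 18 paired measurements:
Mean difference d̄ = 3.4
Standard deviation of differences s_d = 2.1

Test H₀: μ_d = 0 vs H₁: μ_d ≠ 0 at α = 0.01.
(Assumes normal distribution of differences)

df = n - 1 = 17
SE = s_d/√n = 2.1/√18 = 0.4950
t = d̄/SE = 3.4/0.4950 = 6.8687
Critical value: t_{0.005,17} = ±2.898
p-value < 0.0001
Decision: reject H₀

Answer: t = 6.8687, reject H₀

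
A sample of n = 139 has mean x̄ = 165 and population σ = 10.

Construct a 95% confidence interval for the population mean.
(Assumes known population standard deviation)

Answer: (163.3375, 166.6625)

Derivation:
Confidence level: 95%, α = 0.05
z_0.025 = 1.960
SE = σ/√n = 10/√139 = 0.8482
Margin of error = 1.960 × 0.8482 = 1.6625
CI: x̄ ± margin = 165 ± 1.6625
CI: (163.3375, 166.6625)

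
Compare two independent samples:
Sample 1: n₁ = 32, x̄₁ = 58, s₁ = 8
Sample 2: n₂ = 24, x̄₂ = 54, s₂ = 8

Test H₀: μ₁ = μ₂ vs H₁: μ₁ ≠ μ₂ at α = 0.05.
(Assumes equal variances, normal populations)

Pooled variance: s²_p = [31×8² + 23×8²]/(54) = 64.0000
s_p = 8.0000
SE = s_p×√(1/n₁ + 1/n₂) = 8.0000×√(1/32 + 1/24) = 2.1602
t = (x̄₁ - x̄₂)/SE = (58 - 54)/2.1602 = 1.8517
df = 54, t-critical = ±2.005
Decision: fail to reject H₀

Answer: t = 1.8517, fail to reject H₀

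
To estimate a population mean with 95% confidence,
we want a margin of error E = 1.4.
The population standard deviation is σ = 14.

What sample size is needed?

z_0.025 = 1.960
n = (z×σ/E)² = (1.960×14/1.4)²
n = 384.1600
Round up: n = 385

Answer: n = 385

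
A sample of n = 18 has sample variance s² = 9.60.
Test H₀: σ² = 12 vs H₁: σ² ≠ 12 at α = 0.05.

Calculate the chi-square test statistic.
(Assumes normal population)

Answer: χ² = 13.6000, fail to reject H₀

Derivation:
df = n - 1 = 17
χ² = (n-1)s²/σ₀² = 17×9.60/12 = 13.6000
Critical values: χ²_{0.975,17} = 7.564, χ²_{0.025,17} = 30.191
Rejection region: χ² < 7.564 or χ² > 30.191
Decision: fail to reject H₀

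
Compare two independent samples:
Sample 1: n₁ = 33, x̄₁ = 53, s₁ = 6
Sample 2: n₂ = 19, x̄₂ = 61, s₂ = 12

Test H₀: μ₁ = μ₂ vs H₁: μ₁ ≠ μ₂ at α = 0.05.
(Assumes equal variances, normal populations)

Answer: t = -3.2103, reject H₀

Derivation:
Pooled variance: s²_p = [32×6² + 18×12²]/(50) = 74.8800
s_p = 8.6533
SE = s_p×√(1/n₁ + 1/n₂) = 8.6533×√(1/33 + 1/19) = 2.4920
t = (x̄₁ - x̄₂)/SE = (53 - 61)/2.4920 = -3.2103
df = 50, t-critical = ±2.009
Decision: reject H₀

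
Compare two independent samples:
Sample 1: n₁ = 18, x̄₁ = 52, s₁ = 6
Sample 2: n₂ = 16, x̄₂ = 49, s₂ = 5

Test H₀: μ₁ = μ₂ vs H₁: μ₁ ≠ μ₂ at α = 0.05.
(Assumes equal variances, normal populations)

Pooled variance: s²_p = [17×6² + 15×5²]/(32) = 30.8438
s_p = 5.5537
SE = s_p×√(1/n₁ + 1/n₂) = 5.5537×√(1/18 + 1/16) = 1.9082
t = (x̄₁ - x̄₂)/SE = (52 - 49)/1.9082 = 1.5722
df = 32, t-critical = ±2.037
Decision: fail to reject H₀

Answer: t = 1.5722, fail to reject H₀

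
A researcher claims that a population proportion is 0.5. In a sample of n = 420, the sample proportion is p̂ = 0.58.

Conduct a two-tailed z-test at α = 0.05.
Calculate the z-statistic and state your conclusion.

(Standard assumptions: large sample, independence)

H₀: p = 0.5, H₁: p ≠ 0.5
Standard error: SE = √(p₀(1-p₀)/n) = √(0.5×0.5/420) = 0.024398
z-statistic: z = (p̂ - p₀)/SE = (0.58 - 0.5)/0.024398 = 3.2790
Critical value: z_0.025 = ±1.960
p-value = 0.0010
Decision: reject H₀ at α = 0.05

Answer: z = 3.2790, reject H₀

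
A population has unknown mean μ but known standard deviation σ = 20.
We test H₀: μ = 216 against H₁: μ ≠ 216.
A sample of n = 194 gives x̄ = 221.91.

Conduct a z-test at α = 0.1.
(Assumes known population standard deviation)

Standard error: SE = σ/√n = 20/√194 = 1.4359
z-statistic: z = (x̄ - μ₀)/SE = (221.91 - 216)/1.4359 = 4.1159
Critical value: ±1.645
p-value < 0.0001
Decision: reject H₀

Answer: z = 4.1159, reject H₀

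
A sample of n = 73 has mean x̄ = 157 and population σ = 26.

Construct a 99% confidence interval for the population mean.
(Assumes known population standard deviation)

Answer: (149.1610, 164.8390)

Derivation:
Confidence level: 99%, α = 0.01
z_0.005 = 2.576
SE = σ/√n = 26/√73 = 3.0431
Margin of error = 2.576 × 3.0431 = 7.8390
CI: x̄ ± margin = 157 ± 7.8390
CI: (149.1610, 164.8390)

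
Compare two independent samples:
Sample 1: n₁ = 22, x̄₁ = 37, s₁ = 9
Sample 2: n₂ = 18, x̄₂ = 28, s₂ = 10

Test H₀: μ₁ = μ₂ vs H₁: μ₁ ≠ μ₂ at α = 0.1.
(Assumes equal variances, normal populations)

Answer: t = 2.9933, reject H₀

Derivation:
Pooled variance: s²_p = [21×9² + 17×10²]/(38) = 89.5000
s_p = 9.4604
SE = s_p×√(1/n₁ + 1/n₂) = 9.4604×√(1/22 + 1/18) = 3.0067
t = (x̄₁ - x̄₂)/SE = (37 - 28)/3.0067 = 2.9933
df = 38, t-critical = ±1.686
Decision: reject H₀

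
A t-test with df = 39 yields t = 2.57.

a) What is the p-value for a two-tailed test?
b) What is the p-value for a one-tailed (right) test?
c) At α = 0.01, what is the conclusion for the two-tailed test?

Answer: a) 0.0141, b) 0.0071, c) fail to reject H₀

Derivation:
Using t-distribution with df = 39:
a) Two-tailed: p = 2×P(T > 2.57) = 0.0141
b) One-tailed: p = P(T > 2.57) = 0.0071
c) 0.0141 ≥ 0.01, fail to reject H₀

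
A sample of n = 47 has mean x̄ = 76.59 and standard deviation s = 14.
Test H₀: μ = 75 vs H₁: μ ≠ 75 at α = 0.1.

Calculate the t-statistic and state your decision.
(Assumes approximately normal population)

df = n - 1 = 46
SE = s/√n = 14/√47 = 2.0421
t = (x̄ - μ₀)/SE = (76.59 - 75)/2.0421 = 0.7786
Critical value: t_{0.05,46} = ±1.679
p-value ≈ 0.4402
Decision: fail to reject H₀

Answer: t = 0.7786, fail to reject H₀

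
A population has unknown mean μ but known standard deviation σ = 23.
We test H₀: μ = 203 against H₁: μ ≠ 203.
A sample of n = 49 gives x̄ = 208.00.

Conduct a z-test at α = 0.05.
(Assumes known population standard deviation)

Standard error: SE = σ/√n = 23/√49 = 3.2857
z-statistic: z = (x̄ - μ₀)/SE = (208.00 - 203)/3.2857 = 1.5217
Critical value: ±1.960
p-value = 0.1281
Decision: fail to reject H₀

Answer: z = 1.5217, fail to reject H₀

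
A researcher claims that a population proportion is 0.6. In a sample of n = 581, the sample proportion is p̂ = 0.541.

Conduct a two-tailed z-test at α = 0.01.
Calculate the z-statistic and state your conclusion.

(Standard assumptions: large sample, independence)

H₀: p = 0.6, H₁: p ≠ 0.6
Standard error: SE = √(p₀(1-p₀)/n) = √(0.6×0.4/581) = 0.020324
z-statistic: z = (p̂ - p₀)/SE = (0.541 - 0.6)/0.020324 = -2.9030
Critical value: z_0.005 = ±2.576
p-value = 0.0037
Decision: reject H₀ at α = 0.01

Answer: z = -2.9030, reject H₀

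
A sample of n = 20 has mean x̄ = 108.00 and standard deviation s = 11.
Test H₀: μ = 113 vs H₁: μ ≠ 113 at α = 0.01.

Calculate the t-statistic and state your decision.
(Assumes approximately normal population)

Answer: t = -2.0328, fail to reject H₀

Derivation:
df = n - 1 = 19
SE = s/√n = 11/√20 = 2.4597
t = (x̄ - μ₀)/SE = (108.00 - 113)/2.4597 = -2.0328
Critical value: t_{0.005,19} = ±2.861
p-value ≈ 0.0563
Decision: fail to reject H₀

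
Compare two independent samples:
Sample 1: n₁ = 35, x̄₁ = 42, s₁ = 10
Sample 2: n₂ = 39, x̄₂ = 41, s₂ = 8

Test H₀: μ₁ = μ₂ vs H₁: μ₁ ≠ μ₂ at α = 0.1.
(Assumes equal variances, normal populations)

Pooled variance: s²_p = [34×10² + 38×8²]/(72) = 81.0000
s_p = 9.0000
SE = s_p×√(1/n₁ + 1/n₂) = 9.0000×√(1/35 + 1/39) = 2.0955
t = (x̄₁ - x̄₂)/SE = (42 - 41)/2.0955 = 0.4772
df = 72, t-critical = ±1.666
Decision: fail to reject H₀

Answer: t = 0.4772, fail to reject H₀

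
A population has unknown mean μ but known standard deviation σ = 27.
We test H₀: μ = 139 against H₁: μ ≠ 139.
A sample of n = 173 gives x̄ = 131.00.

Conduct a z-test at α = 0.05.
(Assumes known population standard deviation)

Standard error: SE = σ/√n = 27/√173 = 2.0528
z-statistic: z = (x̄ - μ₀)/SE = (131.00 - 139)/2.0528 = -3.8971
Critical value: ±1.960
p-value = 0.0001
Decision: reject H₀

Answer: z = -3.8971, reject H₀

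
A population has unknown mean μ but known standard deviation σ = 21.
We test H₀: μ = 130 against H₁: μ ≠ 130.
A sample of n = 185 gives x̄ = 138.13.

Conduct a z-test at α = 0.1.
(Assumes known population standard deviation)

Standard error: SE = σ/√n = 21/√185 = 1.5440
z-statistic: z = (x̄ - μ₀)/SE = (138.13 - 130)/1.5440 = 5.2655
Critical value: ±1.645
p-value < 0.0001
Decision: reject H₀

Answer: z = 5.2655, reject H₀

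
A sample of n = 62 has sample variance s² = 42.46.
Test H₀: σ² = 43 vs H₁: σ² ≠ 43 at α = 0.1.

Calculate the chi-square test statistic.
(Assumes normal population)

df = n - 1 = 61
χ² = (n-1)s²/σ₀² = 61×42.46/43 = 60.2340
Critical values: χ²_{0.95,61} = 44.038, χ²_{0.05,61} = 80.232
Rejection region: χ² < 44.038 or χ² > 80.232
Decision: fail to reject H₀

Answer: χ² = 60.2340, fail to reject H₀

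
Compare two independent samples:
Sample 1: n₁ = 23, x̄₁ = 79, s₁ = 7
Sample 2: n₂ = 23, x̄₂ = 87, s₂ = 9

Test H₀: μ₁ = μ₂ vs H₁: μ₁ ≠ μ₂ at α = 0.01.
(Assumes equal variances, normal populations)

Answer: t = -3.3650, reject H₀

Derivation:
Pooled variance: s²_p = [22×7² + 22×9²]/(44) = 65.0000
s_p = 8.0623
SE = s_p×√(1/n₁ + 1/n₂) = 8.0623×√(1/23 + 1/23) = 2.3774
t = (x̄₁ - x̄₂)/SE = (79 - 87)/2.3774 = -3.3650
df = 44, t-critical = ±2.692
Decision: reject H₀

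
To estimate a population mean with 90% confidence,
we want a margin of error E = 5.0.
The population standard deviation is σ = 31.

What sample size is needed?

z_0.05 = 1.645
n = (z×σ/E)² = (1.645×31/5.0)²
n = 104.0196
Round up: n = 105

Answer: n = 105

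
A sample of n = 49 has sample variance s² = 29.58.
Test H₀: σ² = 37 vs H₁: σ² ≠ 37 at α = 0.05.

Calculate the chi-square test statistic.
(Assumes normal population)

Answer: χ² = 38.3741, fail to reject H₀

Derivation:
df = n - 1 = 48
χ² = (n-1)s²/σ₀² = 48×29.58/37 = 38.3741
Critical values: χ²_{0.975,48} = 30.755, χ²_{0.025,48} = 69.023
Rejection region: χ² < 30.755 or χ² > 69.023
Decision: fail to reject H₀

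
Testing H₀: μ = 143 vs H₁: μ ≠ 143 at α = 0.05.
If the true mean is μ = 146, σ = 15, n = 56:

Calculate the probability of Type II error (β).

Answer: β ≈ 0.6782

Derivation:
SE = σ/√n = 15/√56 = 2.0045
Critical values: μ₀ ± z_0.025×SE = 143 ± 1.960×2.0045
Acceptance region: (139.0712, 146.9288)
Under H₁ (μ = 146): z_high = (146.9288 - 146)/2.0045 = 0.4634, z_low = (139.0712 - 146)/2.0045 = -3.4566
β = P(not reject | H₁) = Φ(0.4634) - Φ(-3.4566) ≈ 0.6782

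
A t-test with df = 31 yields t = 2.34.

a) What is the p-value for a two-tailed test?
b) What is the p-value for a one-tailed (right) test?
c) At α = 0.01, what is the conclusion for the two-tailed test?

Answer: a) 0.0259, b) 0.0129, c) fail to reject H₀

Derivation:
Using t-distribution with df = 31:
a) Two-tailed: p = 2×P(T > 2.34) = 0.0259
b) One-tailed: p = P(T > 2.34) = 0.0129
c) 0.0259 ≥ 0.01, fail to reject H₀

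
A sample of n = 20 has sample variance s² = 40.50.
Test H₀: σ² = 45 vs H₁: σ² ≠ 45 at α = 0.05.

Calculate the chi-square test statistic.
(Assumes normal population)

Answer: χ² = 17.1000, fail to reject H₀

Derivation:
df = n - 1 = 19
χ² = (n-1)s²/σ₀² = 19×40.50/45 = 17.1000
Critical values: χ²_{0.975,19} = 8.907, χ²_{0.025,19} = 32.852
Rejection region: χ² < 8.907 or χ² > 32.852
Decision: fail to reject H₀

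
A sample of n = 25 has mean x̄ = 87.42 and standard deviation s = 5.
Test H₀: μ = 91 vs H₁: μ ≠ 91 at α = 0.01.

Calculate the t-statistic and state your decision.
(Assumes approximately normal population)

Answer: t = -3.5800, reject H₀

Derivation:
df = n - 1 = 24
SE = s/√n = 5/√25 = 1.0000
t = (x̄ - μ₀)/SE = (87.42 - 91)/1.0000 = -3.5800
Critical value: t_{0.005,24} = ±2.797
p-value ≈ 0.0015
Decision: reject H₀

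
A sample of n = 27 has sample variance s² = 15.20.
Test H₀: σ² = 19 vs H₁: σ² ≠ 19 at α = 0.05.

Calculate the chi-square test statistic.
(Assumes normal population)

Answer: χ² = 20.8000, fail to reject H₀

Derivation:
df = n - 1 = 26
χ² = (n-1)s²/σ₀² = 26×15.20/19 = 20.8000
Critical values: χ²_{0.975,26} = 13.844, χ²_{0.025,26} = 41.923
Rejection region: χ² < 13.844 or χ² > 41.923
Decision: fail to reject H₀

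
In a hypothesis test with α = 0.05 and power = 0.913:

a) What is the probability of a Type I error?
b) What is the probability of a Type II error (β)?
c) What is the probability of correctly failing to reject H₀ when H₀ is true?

Answer: a) 0.05, b) 0.087, c) 0.95

Derivation:
a) Type I error probability = α = 0.05
b) Power = P(reject H₀ | H₁ true) = 1 - β = 0.913, so Type II error probability = β = 1 - Power = 0.087
c) P(fail to reject H₀ | H₀ true) = 1 - α = 0.95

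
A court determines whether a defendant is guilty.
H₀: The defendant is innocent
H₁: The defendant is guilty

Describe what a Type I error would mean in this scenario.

Type I error (α): Rejecting H₀ when H₀ is true
Type II error (β): Failing to reject H₀ when H₁ is true

Answer: Convicting an innocent person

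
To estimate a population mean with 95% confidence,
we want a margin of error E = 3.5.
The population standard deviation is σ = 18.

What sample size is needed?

Answer: n = 102

Derivation:
z_0.025 = 1.960
n = (z×σ/E)² = (1.960×18/3.5)²
n = 101.6064
Round up: n = 102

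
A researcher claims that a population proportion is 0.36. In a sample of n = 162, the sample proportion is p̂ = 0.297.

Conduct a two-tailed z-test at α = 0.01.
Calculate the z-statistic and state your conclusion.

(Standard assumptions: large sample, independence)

Answer: z = -1.6706, fail to reject H₀

Derivation:
H₀: p = 0.36, H₁: p ≠ 0.36
Standard error: SE = √(p₀(1-p₀)/n) = √(0.36×0.64/162) = 0.037712
z-statistic: z = (p̂ - p₀)/SE = (0.297 - 0.36)/0.037712 = -1.6706
Critical value: z_0.005 = ±2.576
p-value = 0.0948
Decision: fail to reject H₀ at α = 0.01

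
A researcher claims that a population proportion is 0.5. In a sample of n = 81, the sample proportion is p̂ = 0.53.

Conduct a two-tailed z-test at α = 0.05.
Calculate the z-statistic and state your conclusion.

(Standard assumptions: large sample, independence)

H₀: p = 0.5, H₁: p ≠ 0.5
Standard error: SE = √(p₀(1-p₀)/n) = √(0.5×0.5/81) = 0.055556
z-statistic: z = (p̂ - p₀)/SE = (0.53 - 0.5)/0.055556 = 0.5400
Critical value: z_0.025 = ±1.960
p-value = 0.5892
Decision: fail to reject H₀ at α = 0.05

Answer: z = 0.5400, fail to reject H₀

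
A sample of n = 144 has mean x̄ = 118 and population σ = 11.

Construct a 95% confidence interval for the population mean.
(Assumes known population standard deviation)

Confidence level: 95%, α = 0.05
z_0.025 = 1.960
SE = σ/√n = 11/√144 = 0.9167
Margin of error = 1.960 × 0.9167 = 1.7967
CI: x̄ ± margin = 118 ± 1.7967
CI: (116.2033, 119.7967)

Answer: (116.2033, 119.7967)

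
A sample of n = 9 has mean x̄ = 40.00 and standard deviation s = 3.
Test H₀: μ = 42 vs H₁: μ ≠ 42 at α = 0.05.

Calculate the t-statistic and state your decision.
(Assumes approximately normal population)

Answer: t = -2.0000, fail to reject H₀

Derivation:
df = n - 1 = 8
SE = s/√n = 3/√9 = 1.0000
t = (x̄ - μ₀)/SE = (40.00 - 42)/1.0000 = -2.0000
Critical value: t_{0.025,8} = ±2.306
p-value ≈ 0.0805
Decision: fail to reject H₀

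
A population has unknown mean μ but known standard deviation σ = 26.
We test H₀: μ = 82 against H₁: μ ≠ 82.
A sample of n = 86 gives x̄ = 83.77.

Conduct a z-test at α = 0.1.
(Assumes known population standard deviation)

Standard error: SE = σ/√n = 26/√86 = 2.8037
z-statistic: z = (x̄ - μ₀)/SE = (83.77 - 82)/2.8037 = 0.6313
Critical value: ±1.645
p-value = 0.5278
Decision: fail to reject H₀

Answer: z = 0.6313, fail to reject H₀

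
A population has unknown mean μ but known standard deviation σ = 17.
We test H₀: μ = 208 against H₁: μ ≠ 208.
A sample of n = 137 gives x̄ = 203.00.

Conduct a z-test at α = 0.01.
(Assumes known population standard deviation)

Standard error: SE = σ/√n = 17/√137 = 1.4524
z-statistic: z = (x̄ - μ₀)/SE = (203.00 - 208)/1.4524 = -3.4426
Critical value: ±2.576
p-value = 0.0006
Decision: reject H₀

Answer: z = -3.4426, reject H₀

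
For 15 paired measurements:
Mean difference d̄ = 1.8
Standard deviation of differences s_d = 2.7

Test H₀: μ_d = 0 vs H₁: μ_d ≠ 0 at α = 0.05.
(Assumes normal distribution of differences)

Answer: t = 2.5821, reject H₀

Derivation:
df = n - 1 = 14
SE = s_d/√n = 2.7/√15 = 0.6971
t = d̄/SE = 1.8/0.6971 = 2.5821
Critical value: t_{0.025,14} = ±2.145
p-value ≈ 0.0217
Decision: reject H₀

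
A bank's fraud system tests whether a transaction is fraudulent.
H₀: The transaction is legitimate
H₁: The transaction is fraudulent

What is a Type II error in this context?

A Type I error (probability α) occurs when we reject a true H₀.
A Type II error (probability β) occurs when we fail to reject a false H₀.

Answer: Allowing a fraudulent transaction to go through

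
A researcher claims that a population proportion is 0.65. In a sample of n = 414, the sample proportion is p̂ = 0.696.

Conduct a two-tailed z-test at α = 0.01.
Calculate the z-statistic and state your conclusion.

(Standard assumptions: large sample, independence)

H₀: p = 0.65, H₁: p ≠ 0.65
Standard error: SE = √(p₀(1-p₀)/n) = √(0.65×0.35/414) = 0.023442
z-statistic: z = (p̂ - p₀)/SE = (0.696 - 0.65)/0.023442 = 1.9623
Critical value: z_0.005 = ±2.576
p-value = 0.0497
Decision: fail to reject H₀ at α = 0.01

Answer: z = 1.9623, fail to reject H₀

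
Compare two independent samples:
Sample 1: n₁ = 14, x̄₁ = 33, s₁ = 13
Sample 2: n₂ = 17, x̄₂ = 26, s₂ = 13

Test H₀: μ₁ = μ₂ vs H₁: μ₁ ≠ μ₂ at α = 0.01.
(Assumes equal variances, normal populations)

Answer: t = 1.4920, fail to reject H₀

Derivation:
Pooled variance: s²_p = [13×13² + 16×13²]/(29) = 169.0000
s_p = 13.0000
SE = s_p×√(1/n₁ + 1/n₂) = 13.0000×√(1/14 + 1/17) = 4.6918
t = (x̄₁ - x̄₂)/SE = (33 - 26)/4.6918 = 1.4920
df = 29, t-critical = ±2.756
Decision: fail to reject H₀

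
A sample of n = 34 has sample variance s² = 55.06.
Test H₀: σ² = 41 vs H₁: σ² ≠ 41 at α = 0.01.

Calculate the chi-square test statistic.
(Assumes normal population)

df = n - 1 = 33
χ² = (n-1)s²/σ₀² = 33×55.06/41 = 44.3166
Critical values: χ²_{0.995,33} = 15.815, χ²_{0.005,33} = 57.648
Rejection region: χ² < 15.815 or χ² > 57.648
Decision: fail to reject H₀

Answer: χ² = 44.3166, fail to reject H₀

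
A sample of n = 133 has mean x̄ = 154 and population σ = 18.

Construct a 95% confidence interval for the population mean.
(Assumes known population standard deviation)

Answer: (150.9408, 157.0592)

Derivation:
Confidence level: 95%, α = 0.05
z_0.025 = 1.960
SE = σ/√n = 18/√133 = 1.5608
Margin of error = 1.960 × 1.5608 = 3.0592
CI: x̄ ± margin = 154 ± 3.0592
CI: (150.9408, 157.0592)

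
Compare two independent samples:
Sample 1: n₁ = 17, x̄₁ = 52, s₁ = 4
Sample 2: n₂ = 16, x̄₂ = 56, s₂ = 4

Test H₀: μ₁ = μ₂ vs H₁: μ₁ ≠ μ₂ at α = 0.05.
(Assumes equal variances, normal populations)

Answer: t = -2.8709, reject H₀

Derivation:
Pooled variance: s²_p = [16×4² + 15×4²]/(31) = 16.0000
s_p = 4.0000
SE = s_p×√(1/n₁ + 1/n₂) = 4.0000×√(1/17 + 1/16) = 1.3933
t = (x̄₁ - x̄₂)/SE = (52 - 56)/1.3933 = -2.8709
df = 31, t-critical = ±2.040
Decision: reject H₀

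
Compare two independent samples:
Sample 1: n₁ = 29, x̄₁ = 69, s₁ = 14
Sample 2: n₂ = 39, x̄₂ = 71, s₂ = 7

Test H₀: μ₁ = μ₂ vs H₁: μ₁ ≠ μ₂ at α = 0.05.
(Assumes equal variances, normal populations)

Pooled variance: s²_p = [28×14² + 38×7²]/(66) = 111.3636
s_p = 10.5529
SE = s_p×√(1/n₁ + 1/n₂) = 10.5529×√(1/29 + 1/39) = 2.5876
t = (x̄₁ - x̄₂)/SE = (69 - 71)/2.5876 = -0.7729
df = 66, t-critical = ±1.997
Decision: fail to reject H₀

Answer: t = -0.7729, fail to reject H₀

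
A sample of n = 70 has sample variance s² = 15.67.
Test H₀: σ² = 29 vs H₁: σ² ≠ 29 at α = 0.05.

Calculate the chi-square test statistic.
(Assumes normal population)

Answer: χ² = 37.2838, reject H₀

Derivation:
df = n - 1 = 69
χ² = (n-1)s²/σ₀² = 69×15.67/29 = 37.2838
Critical values: χ²_{0.975,69} = 47.924, χ²_{0.025,69} = 93.856
Rejection region: χ² < 47.924 or χ² > 93.856
Decision: reject H₀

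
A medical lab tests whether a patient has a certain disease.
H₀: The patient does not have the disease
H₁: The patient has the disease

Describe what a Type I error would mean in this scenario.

Type I error (α): Rejecting H₀ when H₀ is true
Type II error (β): Failing to reject H₀ when H₁ is true

Answer: Diagnosing a healthy patient as having the disease (false positive)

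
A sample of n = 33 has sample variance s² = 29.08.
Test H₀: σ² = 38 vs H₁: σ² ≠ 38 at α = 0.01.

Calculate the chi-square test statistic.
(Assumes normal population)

Answer: χ² = 24.4884, fail to reject H₀

Derivation:
df = n - 1 = 32
χ² = (n-1)s²/σ₀² = 32×29.08/38 = 24.4884
Critical values: χ²_{0.995,32} = 15.134, χ²_{0.005,32} = 56.328
Rejection region: χ² < 15.134 or χ² > 56.328
Decision: fail to reject H₀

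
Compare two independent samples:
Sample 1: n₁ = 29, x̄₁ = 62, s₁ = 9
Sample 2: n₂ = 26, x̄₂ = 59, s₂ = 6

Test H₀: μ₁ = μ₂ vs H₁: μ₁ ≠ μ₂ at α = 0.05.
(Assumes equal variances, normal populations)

Answer: t = 1.4367, fail to reject H₀

Derivation:
Pooled variance: s²_p = [28×9² + 25×6²]/(53) = 59.7736
s_p = 7.7313
SE = s_p×√(1/n₁ + 1/n₂) = 7.7313×√(1/29 + 1/26) = 2.0881
t = (x̄₁ - x̄₂)/SE = (62 - 59)/2.0881 = 1.4367
df = 53, t-critical = ±2.006
Decision: fail to reject H₀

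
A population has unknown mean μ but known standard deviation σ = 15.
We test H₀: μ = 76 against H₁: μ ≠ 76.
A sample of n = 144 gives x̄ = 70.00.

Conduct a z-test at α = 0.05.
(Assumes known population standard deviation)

Answer: z = -4.8000, reject H₀

Derivation:
Standard error: SE = σ/√n = 15/√144 = 1.2500
z-statistic: z = (x̄ - μ₀)/SE = (70.00 - 76)/1.2500 = -4.8000
Critical value: ±1.960
p-value < 0.0001
Decision: reject H₀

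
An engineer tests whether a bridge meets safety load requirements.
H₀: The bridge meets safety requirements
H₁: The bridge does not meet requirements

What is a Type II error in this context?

Answer: Declaring an unsafe bridge to be safe

Derivation:
A Type I error (probability α) occurs when we reject a true H₀.
A Type II error (probability β) occurs when we fail to reject a false H₀.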